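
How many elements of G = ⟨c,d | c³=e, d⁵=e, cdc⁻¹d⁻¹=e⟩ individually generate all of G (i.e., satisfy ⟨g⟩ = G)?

G is cyclic of order 15. An element generates G iff its order is 15, and a cyclic group of order 15 has exactly φ(15) = 8 such elements.

Answer: 8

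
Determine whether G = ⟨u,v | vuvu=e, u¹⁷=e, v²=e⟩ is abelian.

u·v = uv but v·u = u¹⁶v, so u·v ≠ v·u and G is not abelian.

Answer: No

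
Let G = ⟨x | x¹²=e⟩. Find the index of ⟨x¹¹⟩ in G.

First find ord(x¹¹) by computing successive powers:
  (x¹¹)¹ = x¹¹, (x¹¹)² = x¹⁰, (x¹¹)³ = x⁹, (x¹¹)⁴ = x⁸, (x¹¹)⁵ = x⁷, (x¹¹)⁶ = x⁶, (x¹¹)⁷ = x⁵, (x¹¹)⁸ = x⁴, (x¹¹)⁹ = x³, (x¹¹)¹⁰ = x², (x¹¹)¹¹ = x, (x¹¹)¹² = e.
So |⟨x¹¹⟩| = ord(x¹¹) = 12. With |G| = 12, by Lagrange [G : ⟨x¹¹⟩] = 12/12 = 1.

Answer: 1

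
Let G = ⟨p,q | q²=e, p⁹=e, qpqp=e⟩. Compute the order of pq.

Compute successive powers until reaching e:
  (pq)¹ = pq, (pq)² = e.
The smallest positive k with (pq)ᵏ = e is 2.

Answer: 2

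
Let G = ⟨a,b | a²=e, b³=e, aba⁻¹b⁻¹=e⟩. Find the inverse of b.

The order of b is 3 (smallest k with bᵏ = e), so b⁻¹ = b² = b².
Check: b · (b²) → b · b² = e, giving e as required.

Answer: b²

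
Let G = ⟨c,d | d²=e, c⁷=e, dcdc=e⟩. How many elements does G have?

Enumerate words in the generators, reducing via the relations: the distinct elements are
  {c, d, e, cd, c², c³, c⁴, c⁵, c⁶, c²d, c³d, c⁴d, c⁵d, c⁶d}.
No further products give new elements, so |G| = 14.

Answer: 14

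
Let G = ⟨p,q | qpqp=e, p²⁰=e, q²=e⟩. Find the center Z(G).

An element z ∈ Z(G) iff z commutes with every generator.
For example p¹⁰ is central: (p¹⁰)·p = p¹¹ = p·(p¹⁰); (p¹⁰)·q = p¹⁰q = q·(p¹⁰).
Whereas p ∉ Z(G) since p·q = pq ≠ p¹⁹q = q·p.
Checking each of the 40 elements this way gives Z(G) = {e, p¹⁰}, of order 2.

Answer: {e, p¹⁰}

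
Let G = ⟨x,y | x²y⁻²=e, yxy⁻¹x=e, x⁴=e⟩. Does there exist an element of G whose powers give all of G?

Every cyclic group is abelian. But x·y = xy while y·x = xy⁻¹, so x·y ≠ y·x and G is not abelian. Hence G is not cyclic.

Answer: No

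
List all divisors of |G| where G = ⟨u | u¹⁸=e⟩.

|G| = 18 = 2 · 3². By Lagrange's theorem the order of any subgroup divides 18; the divisors of 18 are 1, 2, 3, 6, 9, 18.

Answer: 1, 2, 3, 6, 9, 18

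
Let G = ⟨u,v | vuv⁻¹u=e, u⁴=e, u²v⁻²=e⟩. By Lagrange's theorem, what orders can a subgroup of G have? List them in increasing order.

|G| = 8 = 2³. By Lagrange's theorem the order of any subgroup divides 8; the divisors of 8 are 1, 2, 4, 8.

Answer: 1, 2, 4, 8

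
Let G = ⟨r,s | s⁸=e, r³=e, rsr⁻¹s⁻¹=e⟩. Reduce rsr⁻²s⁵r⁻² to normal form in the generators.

Multiply left to right, reducing at each step:
  r · s = rs
  (rs) · r⁻² = r²s
  (r²s) · s⁵ = r²s⁶
  (r²s⁶) · r⁻² = s⁶

Answer: s⁶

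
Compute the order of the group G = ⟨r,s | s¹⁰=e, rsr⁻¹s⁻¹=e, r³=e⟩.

Enumerate words in the generators, reducing via the relations: the distinct elements are
  {e, r, s, rs, r², s², s³, s⁴, s⁵, s⁶, s⁷, s⁸, s⁹, rs², rs³, rs⁴, rs⁵, rs⁶, rs⁷, rs⁸, rs⁹, r²s, r²s², r²s³, r²s⁴, r²s⁵, r²s⁶, r²s⁷, r²s⁸, r²s⁹}.
No further products give new elements, so |G| = 30.

Answer: 30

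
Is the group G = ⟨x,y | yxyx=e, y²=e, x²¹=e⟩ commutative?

x·y = xy but y·x = x²⁰y, so x·y ≠ y·x and G is not abelian.

Answer: No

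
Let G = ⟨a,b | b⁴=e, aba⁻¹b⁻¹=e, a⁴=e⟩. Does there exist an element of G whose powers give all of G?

|G| = 16, but the maximum element order in G is 4 < 16. No single element generates all of G, so G is not cyclic.

Answer: No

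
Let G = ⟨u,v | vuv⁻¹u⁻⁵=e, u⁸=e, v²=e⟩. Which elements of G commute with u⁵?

⟨u⁵⟩ ⊆ C_G(u⁵) since powers of u⁵ commute with u⁵; so |C_G(u⁵)| ≥ |⟨u⁵⟩| = 8.
By orbit–stabilizer, |C_G(u⁵)| = |G| / |conj. class of u⁵| = 16 / 2 = 8.
The 8 elements commuting with u⁵ are {e, u, u², u³, u⁴, u⁵, u⁶, u⁷}.

Answer: {e, u, u², u³, u⁴, u⁵, u⁶, u⁷}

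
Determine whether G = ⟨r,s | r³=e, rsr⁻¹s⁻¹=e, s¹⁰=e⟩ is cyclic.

|G| = 30. The element rs has order 30 (its powers give 30 distinct elements), so ⟨rs⟩ = G and G is cyclic.

Answer: Yes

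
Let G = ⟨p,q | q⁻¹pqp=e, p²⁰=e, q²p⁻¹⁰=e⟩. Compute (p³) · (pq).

Compute (p³) · (pq) by multiplying left to right and reducing via the relations at each step:
  (p³) · p = p⁴
  (p⁴) · q = p⁴q

Answer: p⁴q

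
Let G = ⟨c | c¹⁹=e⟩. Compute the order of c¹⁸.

Compute successive powers until reaching e:
  (c¹⁸)¹ = c¹⁸, (c¹⁸)² = c¹⁷, (c¹⁸)³ = c¹⁶, (c¹⁸)⁴ = c¹⁵, (c¹⁸)⁵ = c¹⁴, (c¹⁸)⁶ = c¹³, (c¹⁸)⁷ = c¹², (c¹⁸)⁸ = c¹¹, (c¹⁸)⁹ = c¹⁰, (c¹⁸)¹⁰ = c⁹, (c¹⁸)¹¹ = c⁸, (c¹⁸)¹² = c⁷, (c¹⁸)¹³ = c⁶, (c¹⁸)¹⁴ = c⁵, (c¹⁸)¹⁵ = c⁴, (c¹⁸)¹⁶ = c³, (c¹⁸)¹⁷ = c², (c¹⁸)¹⁸ = c, (c¹⁸)¹⁹ = e.
The smallest positive k with (c¹⁸)ᵏ = e is 19.

Answer: 19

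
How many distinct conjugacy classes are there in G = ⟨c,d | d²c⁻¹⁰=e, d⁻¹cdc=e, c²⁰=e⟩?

The conjugacy classes (representative and size) are:
  [e] (size 1), [c] (size 2), [c²] (size 2), [c³] (size 2), [c⁴] (size 2), [c⁵] (size 2), [c¹⁴] (size 2), [c⁷] (size 2), [c⁸] (size 2), [c¹¹] (size 2), [c¹⁰] (size 1), [c²d⁻¹] (size 10), [c⁹d] (size 10).
Class equation: 1 + 2 + 2 + 2 + 2 + 2 + 2 + 2 + 2 + 2 + 1 + 10 + 10 = 40 = |G|. So G has 13 conjugacy classes.

Answer: 13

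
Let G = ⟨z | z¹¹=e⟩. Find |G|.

G is generated by a single element, so G is cyclic. The relator gives z¹¹ = e and no smaller power is forced to be e, so the 11 powers {e, z, z², z³, z⁴, z⁵, z⁶, z⁷, z⁸, z⁹, z¹⁰} are distinct. Hence |G| = 11.

Answer: 11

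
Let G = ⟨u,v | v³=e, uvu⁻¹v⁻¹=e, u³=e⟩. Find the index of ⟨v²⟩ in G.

First find ord(v²) by computing successive powers:
  (v²)¹ = v², (v²)² = v, (v²)³ = e.
So |⟨v²⟩| = ord(v²) = 3. With |G| = 9, by Lagrange [G : ⟨v²⟩] = 9/3 = 3.

Answer: 3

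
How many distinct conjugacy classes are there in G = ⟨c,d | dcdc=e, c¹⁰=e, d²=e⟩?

The conjugacy classes (representative and size) are:
  [e] (size 1), [c] (size 2), [c²] (size 2), [c³] (size 2), [c⁴] (size 2), [c⁵] (size 1), [c²d] (size 5), [c³d] (size 5).
Class equation: 1 + 2 + 2 + 2 + 2 + 1 + 5 + 5 = 20 = |G|. So G has 8 conjugacy classes.

Answer: 8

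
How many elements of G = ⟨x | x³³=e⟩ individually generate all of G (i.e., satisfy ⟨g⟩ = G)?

G is cyclic of order 33. An element generates G iff its order is 33, and a cyclic group of order 33 has exactly φ(33) = 20 such elements.

Answer: 20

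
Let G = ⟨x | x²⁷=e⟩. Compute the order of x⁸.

Compute successive powers until reaching e:
  (x⁸)¹ = x⁸, (x⁸)² = x¹⁶, (x⁸)³ = x²⁴, (x⁸)⁴ = x⁵, (x⁸)⁵ = x¹³, (x⁸)⁶ = x²¹, (x⁸)⁷ = x², (x⁸)⁸ = x¹⁰, (x⁸)⁹ = x¹⁸, (x⁸)¹⁰ = x²⁶, (x⁸)¹¹ = x⁷, (x⁸)¹² = x¹⁵, (x⁸)¹³ = x²³, (x⁸)¹⁴ = x⁴, (x⁸)¹⁵ = x¹², (x⁸)¹⁶ = x²⁰, (x⁸)¹⁷ = x, (x⁸)¹⁸ = x⁹, (x⁸)¹⁹ = x¹⁷, (x⁸)²⁰ = x²⁵, (x⁸)²¹ = x⁶, (x⁸)²² = x¹⁴, (x⁸)²³ = x²², (x⁸)²⁴ = x³, (x⁸)²⁵ = x¹¹, (x⁸)²⁶ = x¹⁹, (x⁸)²⁷ = e.
The smallest positive k with (x⁸)ᵏ = e is 27.

Answer: 27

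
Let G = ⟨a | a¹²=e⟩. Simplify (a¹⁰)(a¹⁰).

Compute (a¹⁰) · (a¹⁰) by multiplying left to right and reducing via the relations at each step:
  (a¹⁰) · a¹⁰ = a⁸

Answer: a⁸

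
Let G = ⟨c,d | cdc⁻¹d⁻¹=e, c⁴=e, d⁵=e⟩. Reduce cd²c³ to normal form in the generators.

Multiply left to right, reducing at each step:
  c · d² = cd²
  (cd²) · c³ = d²

Answer: d²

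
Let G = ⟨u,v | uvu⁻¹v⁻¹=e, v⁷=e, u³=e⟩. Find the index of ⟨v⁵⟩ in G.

First find ord(v⁵) by computing successive powers:
  (v⁵)¹ = v⁵, (v⁵)² = v³, (v⁵)³ = v, (v⁵)⁴ = v⁶, (v⁵)⁵ = v⁴, (v⁵)⁶ = v², (v⁵)⁷ = e.
So |⟨v⁵⟩| = ord(v⁵) = 7. With |G| = 21, by Lagrange [G : ⟨v⁵⟩] = 21/7 = 3.

Answer: 3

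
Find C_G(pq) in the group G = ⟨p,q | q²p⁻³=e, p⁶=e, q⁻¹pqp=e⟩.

⟨pq⟩ ⊆ C_G(pq) since powers of pq commute with pq; so |C_G(pq)| ≥ |⟨pq⟩| = 4.
By orbit–stabilizer, |C_G(pq)| = |G| / |conj. class of pq| = 12 / 3 = 4.
The 4 elements commuting with pq are {e, p³, pq, pq⁻¹}.

Answer: {e, p³, pq, pq⁻¹}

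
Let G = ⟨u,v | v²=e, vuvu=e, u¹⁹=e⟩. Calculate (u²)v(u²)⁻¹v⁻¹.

[(u²), v] = (u²)·v·(u²)⁻¹·v⁻¹.
  (u²) · v = u²v
  (u²v) · (u¹⁷) = u⁴v
  (u⁴v) · v = u⁴

Answer: u⁴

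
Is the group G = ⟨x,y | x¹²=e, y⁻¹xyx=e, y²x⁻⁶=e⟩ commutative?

x·y = xy but y·x = x⁵y⁻¹, so x·y ≠ y·x and G is not abelian.

Answer: No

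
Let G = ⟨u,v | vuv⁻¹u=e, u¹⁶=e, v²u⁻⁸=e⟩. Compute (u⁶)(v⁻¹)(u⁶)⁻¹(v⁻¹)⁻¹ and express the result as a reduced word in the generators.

[(u⁶), (v⁻¹)] = (u⁶)·(v⁻¹)·(u⁶)⁻¹·(v⁻¹)⁻¹.
  (u⁶) · (v⁻¹) = u⁶v⁻¹
  (u⁶v⁻¹) · (u¹⁰) = u⁴v
  (u⁴v) · v = u¹²

Answer: u¹²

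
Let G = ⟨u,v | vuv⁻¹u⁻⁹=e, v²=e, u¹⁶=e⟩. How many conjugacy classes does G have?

The conjugacy classes (representative and size) are:
  [e] (size 1), [u⁹] (size 2), [u²] (size 1), [u³] (size 2), [u⁴] (size 1), [u¹³] (size 2), [u⁶] (size 1), [u¹⁵] (size 2), [u⁸] (size 1), [u¹⁰] (size 1), [u¹²] (size 1), [u¹⁴] (size 1), [v] (size 2), [uv] (size 2), [u²v] (size 2), [u¹¹v] (size 2), [u⁴v] (size 2), [u¹³v] (size 2), [u¹⁴v] (size 2), [u¹⁵v] (size 2).
Class equation: 1 + 2 + 1 + 2 + 1 + 2 + 1 + 2 + 1 + 1 + 1 + 1 + 2 + 2 + 2 + 2 + 2 + 2 + 2 + 2 = 32 = |G|. So G has 20 conjugacy classes.

Answer: 20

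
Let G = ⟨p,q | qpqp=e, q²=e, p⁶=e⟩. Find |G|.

Enumerate words in the generators, reducing via the relations: the distinct elements are
  {e, p, q, pq, p², p³, p⁴, p⁵, p²q, p³q, p⁴q, p⁵q}.
No further products give new elements, so |G| = 12.

Answer: 12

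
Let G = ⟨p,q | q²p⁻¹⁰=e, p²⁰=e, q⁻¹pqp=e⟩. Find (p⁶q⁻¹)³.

Compute successive powers of (p⁶q⁻¹), reducing at each step:
  (p⁶q⁻¹)²: (p⁶q⁻¹) · p⁶ = q⁻¹;   (q⁻¹) · q⁻¹ = p¹⁰
  (p⁶q⁻¹)³: (p¹⁰) · p⁶ = p¹⁶;   (p¹⁶) · q⁻¹ = p⁶q

Answer: p⁶q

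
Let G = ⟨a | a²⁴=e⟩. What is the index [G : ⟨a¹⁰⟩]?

First find ord(a¹⁰) by computing successive powers:
  (a¹⁰)¹ = a¹⁰, (a¹⁰)² = a²⁰, (a¹⁰)³ = a⁶, (a¹⁰)⁴ = a¹⁶, (a¹⁰)⁵ = a², (a¹⁰)⁶ = a¹², (a¹⁰)⁷ = a²², (a¹⁰)⁸ = a⁸, (a¹⁰)⁹ = a¹⁸, (a¹⁰)¹⁰ = a⁴, (a¹⁰)¹¹ = a¹⁴, (a¹⁰)¹² = e.
So |⟨a¹⁰⟩| = ord(a¹⁰) = 12. With |G| = 24, by Lagrange [G : ⟨a¹⁰⟩] = 24/12 = 2.

Answer: 2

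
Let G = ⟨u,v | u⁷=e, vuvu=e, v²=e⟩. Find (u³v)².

Compute successive powers of (u³v), reducing at each step:
  (u³v)²: (u³v) · u³ = v;   v · v = e

Answer: e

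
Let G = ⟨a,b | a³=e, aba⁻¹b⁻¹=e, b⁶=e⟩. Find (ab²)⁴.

Compute successive powers of (ab²), reducing at each step:
  (ab²)²: (ab²) · a = a²b²;   (a²b²) · b² = a²b⁴
  (ab²)³: (a²b⁴) · a = b⁴;   (b⁴) · b² = e
  (ab²)⁴: e · a = a;   a · b² = ab²

Answer: ab²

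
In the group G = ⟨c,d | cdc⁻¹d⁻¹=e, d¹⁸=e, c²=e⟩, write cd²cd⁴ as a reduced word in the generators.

Multiply left to right, reducing at each step:
  c · d² = cd²
  (cd²) · c = d²
  (d²) · d⁴ = d⁶

Answer: d⁶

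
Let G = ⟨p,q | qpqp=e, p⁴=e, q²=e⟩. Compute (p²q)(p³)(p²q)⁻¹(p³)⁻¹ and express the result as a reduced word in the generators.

[(p²q), (p³)] = (p²q)·(p³)·(p²q)⁻¹·(p³)⁻¹.
  (p²q) · (p³) = p³q
  (p³q) · (p²q) = p
  p · p = p²

Answer: p²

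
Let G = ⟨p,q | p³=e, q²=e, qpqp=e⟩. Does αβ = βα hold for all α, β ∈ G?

p·q = pq but q·p = p²q, so p·q ≠ q·p and G is not abelian.

Answer: No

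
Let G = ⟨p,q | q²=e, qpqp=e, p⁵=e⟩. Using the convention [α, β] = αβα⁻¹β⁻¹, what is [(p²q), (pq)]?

[(p²q), (pq)] = (p²q)·(pq)·(p²q)⁻¹·(pq)⁻¹.
  (p²q) · (pq) = p
  p · (p²q) = p³q
  (p³q) · (pq) = p²

Answer: p²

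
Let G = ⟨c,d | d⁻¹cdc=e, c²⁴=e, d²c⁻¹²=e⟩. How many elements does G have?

Enumerate words in the generators, reducing via the relations: the distinct elements are
  {c, d, e, cd, c², c³, c⁴, c⁵, c⁶, c⁷, c⁸, c⁹, c²d, c²², c²³, c²¹, c²⁰, c³d, c¹², c¹³, c¹¹, c¹⁰, c¹⁴, c¹⁵, c¹⁶, c¹⁷, c¹⁸, c¹⁹, c⁴d, c⁵d, c⁶d, c⁷d, c⁸d, c⁹d, d⁻¹, cd⁻¹, c¹¹d, c¹⁰d, c²d⁻¹, c³d⁻¹, c⁴d⁻¹, c⁵d⁻¹, c⁶d⁻¹, c⁷d⁻¹, c⁸d⁻¹, c⁹d⁻¹, c¹¹d⁻¹, c¹⁰d⁻¹}.
No further products give new elements, so |G| = 48.

Answer: 48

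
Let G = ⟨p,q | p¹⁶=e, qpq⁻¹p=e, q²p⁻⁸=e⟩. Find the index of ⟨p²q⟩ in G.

First find ord(p²q) by computing successive powers:
  (p²q)¹ = p²q, (p²q)² = p⁸, (p²q)³ = p²q⁻¹, (p²q)⁴ = e.
So |⟨p²q⟩| = ord(p²q) = 4. With |G| = 32, by Lagrange [G : ⟨p²q⟩] = 32/4 = 8.

Answer: 8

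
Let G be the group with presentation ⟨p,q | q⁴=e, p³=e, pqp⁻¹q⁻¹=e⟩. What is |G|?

Enumerate words in the generators, reducing via the relations: the distinct elements are
  {e, p, q, pq, p², q², q³, pq², pq³, p²q, p²q², p²q³}.
No further products give new elements, so |G| = 12.

Answer: 12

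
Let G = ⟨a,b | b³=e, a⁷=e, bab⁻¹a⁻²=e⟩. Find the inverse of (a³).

The order of (a³) is 7 (smallest k with (a³)ᵏ = e), so (a³)⁻¹ = (a³)⁶ = a⁴.
Check: (a³) · (a⁴) → (a³) · a⁴ = e, giving e as required.

Answer: a⁴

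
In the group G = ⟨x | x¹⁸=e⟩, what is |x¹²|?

Compute successive powers until reaching e:
  (x¹²)¹ = x¹², (x¹²)² = x⁶, (x¹²)³ = e.
The smallest positive k with (x¹²)ᵏ = e is 3.

Answer: 3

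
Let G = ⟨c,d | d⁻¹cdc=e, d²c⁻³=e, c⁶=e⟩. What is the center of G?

An element z ∈ Z(G) iff z commutes with every generator.
For example c³ is central: (c³)·c = c⁴ = c·(c³); (c³)·d = d⁻¹ = d·(c³).
Whereas c ∉ Z(G) since c·d = cd ≠ c²d⁻¹ = d·c.
Checking each of the 12 elements this way gives Z(G) = {e, c³}, of order 2.

Answer: {e, c³}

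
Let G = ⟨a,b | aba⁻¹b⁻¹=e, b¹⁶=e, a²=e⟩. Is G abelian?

Each pair of generators commutes: a·b = ab = b·a. Since the generators pairwise commute, every element of G commutes with every other, so G is abelian.

Answer: Yes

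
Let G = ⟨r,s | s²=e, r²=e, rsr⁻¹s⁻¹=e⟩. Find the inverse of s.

The order of s is 2 (smallest k with sᵏ = e), so s⁻¹ = s¹ = s.
Check: s · s → s · s = e, giving e as required.

Answer: s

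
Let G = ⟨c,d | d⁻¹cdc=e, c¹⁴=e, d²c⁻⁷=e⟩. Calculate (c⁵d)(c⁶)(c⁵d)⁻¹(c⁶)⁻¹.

[(c⁵d), (c⁶)] = (c⁵d)·(c⁶)·(c⁵d)⁻¹·(c⁶)⁻¹.
  (c⁵d) · (c⁶) = c⁶d⁻¹
  (c⁶d⁻¹) · (c⁵d⁻¹) = c⁸
  (c⁸) · (c⁸) = c²

Answer: c²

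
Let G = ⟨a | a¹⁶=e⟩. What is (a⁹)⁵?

Compute successive powers of (a⁹), reducing at each step:
  (a⁹)²: (a⁹) · a⁹ = a²
  (a⁹)³: (a²) · a⁹ = a¹¹
  (a⁹)⁴: (a¹¹) · a⁹ = a⁴
  (a⁹)⁵: (a⁴) · a⁹ = a¹³

Answer: a¹³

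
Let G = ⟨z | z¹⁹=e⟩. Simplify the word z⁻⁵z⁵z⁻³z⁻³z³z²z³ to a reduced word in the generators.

Multiply left to right, reducing at each step:
  (z¹⁴) · z⁵ = e
  e · z⁻³ = z¹⁶
  (z¹⁶) · z⁻³ = z¹³
  (z¹³) · z³ = z¹⁶
  (z¹⁶) · z² = z¹⁸
  (z¹⁸) · z³ = z²

Answer: z²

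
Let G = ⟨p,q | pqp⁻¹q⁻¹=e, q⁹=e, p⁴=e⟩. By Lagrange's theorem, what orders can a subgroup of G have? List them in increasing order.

|G| = 36 = 2² · 3². By Lagrange's theorem the order of any subgroup divides 36; the divisors of 36 are 1, 2, 3, 4, 6, 9, 12, 18, 36.

Answer: 1, 2, 3, 4, 6, 9, 12, 18, 36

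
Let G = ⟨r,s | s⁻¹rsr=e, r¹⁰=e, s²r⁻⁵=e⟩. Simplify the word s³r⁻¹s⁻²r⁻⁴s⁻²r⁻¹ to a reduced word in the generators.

Multiply left to right, reducing at each step:
  (s⁻¹) · r⁻¹ = rs⁻¹
  (rs⁻¹) · s⁻² = rs
  (rs) · r⁻⁴ = s⁻¹
  (s⁻¹) · s⁻² = s
  s · r⁻¹ = rs

Answer: rs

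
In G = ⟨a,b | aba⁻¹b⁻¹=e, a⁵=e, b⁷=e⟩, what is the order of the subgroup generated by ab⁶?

|⟨ab⁶⟩| equals the order of ab⁶. Compute successive powers until reaching e:
  (ab⁶)¹ = ab⁶, (ab⁶)² = a²b⁵, (ab⁶)³ = a³b⁴, (ab⁶)⁴ = a⁴b³, (ab⁶)⁵ = b², (ab⁶)⁶ = ab, (ab⁶)⁷ = a², (ab⁶)⁸ = a³b⁶, (ab⁶)⁹ = a⁴b⁵, (ab⁶)¹⁰ = b⁴, (ab⁶)¹¹ = ab³, (ab⁶)¹² = a²b², (ab⁶)¹³ = a³b, (ab⁶)¹⁴ = a⁴, (ab⁶)¹⁵ = b⁶, (ab⁶)¹⁶ = ab⁵, (ab⁶)¹⁷ = a²b⁴, (ab⁶)¹⁸ = a³b³, (ab⁶)¹⁹ = a⁴b², (ab⁶)²⁰ = b, (ab⁶)²¹ = a, (ab⁶)²² = a²b⁶, (ab⁶)²³ = a³b⁵, (ab⁶)²⁴ = a⁴b⁴, (ab⁶)²⁵ = b³, (ab⁶)²⁶ = ab², (ab⁶)²⁷ = a²b, (ab⁶)²⁸ = a³, (ab⁶)²⁹ = a⁴b⁶, (ab⁶)³⁰ = b⁵, (ab⁶)³¹ = ab⁴, (ab⁶)³² = a²b³, (ab⁶)³³ = a³b², (ab⁶)³⁴ = a⁴b, (ab⁶)³⁵ = e.
The smallest positive k with (ab⁶)ᵏ = e is 35, so |⟨ab⁶⟩| = 35.

Answer: 35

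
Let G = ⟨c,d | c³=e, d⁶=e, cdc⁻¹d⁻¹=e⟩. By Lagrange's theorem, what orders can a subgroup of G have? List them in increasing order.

|G| = 18 = 2 · 3². By Lagrange's theorem the order of any subgroup divides 18; the divisors of 18 are 1, 2, 3, 6, 9, 18.

Answer: 1, 2, 3, 6, 9, 18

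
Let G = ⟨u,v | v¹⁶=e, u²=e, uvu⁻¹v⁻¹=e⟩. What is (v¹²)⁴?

Compute successive powers of (v¹²), reducing at each step:
  (v¹²)²: (v¹²) · v¹² = v⁸
  (v¹²)³: (v⁸) · v¹² = v⁴
  (v¹²)⁴: (v⁴) · v¹² = e

Answer: e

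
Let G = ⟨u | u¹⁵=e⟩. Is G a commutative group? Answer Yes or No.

G has a single generator, so G is cyclic and hence abelian.

Answer: Yes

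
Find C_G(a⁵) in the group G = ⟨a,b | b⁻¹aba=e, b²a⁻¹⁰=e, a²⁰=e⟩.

⟨a⁵⟩ ⊆ C_G(a⁵) since powers of a⁵ commute with a⁵; so |C_G(a⁵)| ≥ |⟨a⁵⟩| = 4.
By orbit–stabilizer, |C_G(a⁵)| = |G| / |conj. class of a⁵| = 40 / 2 = 20.
The 20 elements commuting with a⁵ are {e, a, a², a³, a⁴, a⁵, a⁶, a⁷, a⁸, a⁹, a¹⁰, a¹¹, a¹², a¹³, a¹⁴, a¹⁵, a¹⁶, a¹⁷, a¹⁸, a¹⁹}.

Answer: {e, a, a², a³, a⁴, a⁵, a⁶, a⁷, a⁸, a⁹, a¹⁰, a¹¹, a¹², a¹³, a¹⁴, a¹⁵, a¹⁶, a¹⁷, a¹⁸, a¹⁹}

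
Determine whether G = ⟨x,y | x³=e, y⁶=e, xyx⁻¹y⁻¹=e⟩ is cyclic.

|G| = 18, but the maximum element order in G is 6 < 18. No single element generates all of G, so G is not cyclic.

Answer: No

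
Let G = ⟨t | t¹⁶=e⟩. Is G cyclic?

|G| = 16. The element t has order 16 (its powers give 16 distinct elements), so ⟨t⟩ = G and G is cyclic.

Answer: Yes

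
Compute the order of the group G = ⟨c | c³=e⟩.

G is generated by a single element, so G is cyclic. The relator gives c³ = e and no smaller power is forced to be e, so the 3 powers {c, e, c²} are distinct. Hence |G| = 3.

Answer: 3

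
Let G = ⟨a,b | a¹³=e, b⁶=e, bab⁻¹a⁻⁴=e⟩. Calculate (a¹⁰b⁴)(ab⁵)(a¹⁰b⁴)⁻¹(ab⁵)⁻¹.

[(a¹⁰b⁴), (ab⁵)] = (a¹⁰b⁴)·(ab⁵)·(a¹⁰b⁴)⁻¹·(ab⁵)⁻¹.
  (a¹⁰b⁴) · (ab⁵) = a⁶b³
  (a⁶b³) · (a⁹b²) = a¹⁰b⁵
  (a¹⁰b⁵) · (a⁹b) = a⁹

Answer: a⁹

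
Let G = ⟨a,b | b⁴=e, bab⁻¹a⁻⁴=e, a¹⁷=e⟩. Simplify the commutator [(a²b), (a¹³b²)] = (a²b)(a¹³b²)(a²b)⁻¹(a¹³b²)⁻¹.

[(a²b), (a¹³b²)] = (a²b)·(a¹³b²)·(a²b)⁻¹·(a¹³b²)⁻¹.
  (a²b) · (a¹³b²) = a³b³
  (a³b³) · (a⁸b³) = a⁵b²
  (a⁵b²) · (a¹³b²) = a⁹

Answer: a⁹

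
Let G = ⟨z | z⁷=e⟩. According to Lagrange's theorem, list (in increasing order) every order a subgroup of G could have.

|G| = 7 = 7. By Lagrange's theorem the order of any subgroup divides 7; the divisors of 7 are 1, 7.

Answer: 1, 7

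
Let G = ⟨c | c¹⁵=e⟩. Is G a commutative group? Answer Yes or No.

G has a single generator, so G is cyclic and hence abelian.

Answer: Yes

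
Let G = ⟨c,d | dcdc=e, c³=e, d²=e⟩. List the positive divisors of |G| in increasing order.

|G| = 6 = 2 · 3. By Lagrange's theorem the order of any subgroup divides 6; the divisors of 6 are 1, 2, 3, 6.

Answer: 1, 2, 3, 6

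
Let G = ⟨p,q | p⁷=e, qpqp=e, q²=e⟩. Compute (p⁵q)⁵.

Compute successive powers of (p⁵q), reducing at each step:
  (p⁵q)²: (p⁵q) · p⁵ = q;   q · q = e
  (p⁵q)³: e · p⁵ = p⁵;   (p⁵) · q = p⁵q
  (p⁵q)⁴: (p⁵q) · p⁵ = q;   q · q = e
  (p⁵q)⁵: e · p⁵ = p⁵;   (p⁵) · q = p⁵q

Answer: p⁵q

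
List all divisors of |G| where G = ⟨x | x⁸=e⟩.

|G| = 8 = 2³. By Lagrange's theorem the order of any subgroup divides 8; the divisors of 8 are 1, 2, 4, 8.

Answer: 1, 2, 4, 8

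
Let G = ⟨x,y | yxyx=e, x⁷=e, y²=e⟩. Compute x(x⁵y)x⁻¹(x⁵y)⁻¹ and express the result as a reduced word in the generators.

[x, (x⁵y)] = x·(x⁵y)·x⁻¹·(x⁵y)⁻¹.
  x · (x⁵y) = x⁶y
  (x⁶y) · (x⁶) = y
  y · (x⁵y) = x²

Answer: x²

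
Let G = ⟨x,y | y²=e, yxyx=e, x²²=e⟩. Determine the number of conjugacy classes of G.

The conjugacy classes (representative and size) are:
  [e] (size 1), [x] (size 2), [x²] (size 2), [x¹⁹] (size 2), [x⁴] (size 2), [x⁵] (size 2), [x⁶] (size 2), [x⁷] (size 2), [x⁸] (size 2), [x¹³] (size 2), [x¹⁰] (size 2), [x¹¹] (size 1), [x⁶y] (size 11), [xy] (size 11).
Class equation: 1 + 2 + 2 + 2 + 2 + 2 + 2 + 2 + 2 + 2 + 2 + 1 + 11 + 11 = 44 = |G|. So G has 14 conjugacy classes.

Answer: 14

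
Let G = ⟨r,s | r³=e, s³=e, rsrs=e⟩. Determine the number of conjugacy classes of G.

The conjugacy classes (representative and size) are:
  [e] (size 1), [sr²] (size 4), [s²r] (size 4), [r²s²] (size 3).
Class equation: 1 + 4 + 4 + 3 = 12 = |G|. So G has 4 conjugacy classes.

Answer: 4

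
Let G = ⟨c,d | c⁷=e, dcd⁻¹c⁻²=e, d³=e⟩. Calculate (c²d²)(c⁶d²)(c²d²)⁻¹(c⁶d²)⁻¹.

[(c²d²), (c⁶d²)] = (c²d²)·(c⁶d²)·(c²d²)⁻¹·(c⁶d²)⁻¹.
  (c²d²) · (c⁶d²) = c⁵d
  (c⁵d) · (c³d) = c⁴d²
  (c⁴d²) · (c²d) = c⁵

Answer: c⁵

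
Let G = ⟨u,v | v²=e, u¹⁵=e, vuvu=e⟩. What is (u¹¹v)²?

Compute successive powers of (u¹¹v), reducing at each step:
  (u¹¹v)²: (u¹¹v) · u¹¹ = v;   v · v = e

Answer: e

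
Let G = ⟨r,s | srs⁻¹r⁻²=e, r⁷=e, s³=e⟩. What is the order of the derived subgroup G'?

G' = [G, G] is generated by all commutators. The generator-pair commutators are: [r, s] = r⁶.
The subgroup they normally generate is {e, r, r², r³, r⁴, r⁵, r⁶}, of order 7.
Check: |G/G'| = 21/7 = 3 is the order of the abelianisation.

Answer: 7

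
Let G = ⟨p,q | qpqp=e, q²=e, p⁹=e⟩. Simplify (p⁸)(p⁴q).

Compute (p⁸) · (p⁴q) by multiplying left to right and reducing via the relations at each step:
  (p⁸) · p⁴ = p³
  (p³) · q = p³q

Answer: p³q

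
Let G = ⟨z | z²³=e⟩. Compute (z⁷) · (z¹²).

Compute (z⁷) · (z¹²) by multiplying left to right and reducing via the relations at each step:
  (z⁷) · z¹² = z¹⁹

Answer: z¹⁹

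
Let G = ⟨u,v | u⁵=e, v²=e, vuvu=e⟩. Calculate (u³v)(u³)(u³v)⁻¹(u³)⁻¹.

[(u³v), (u³)] = (u³v)·(u³)·(u³v)⁻¹·(u³)⁻¹.
  (u³v) · (u³) = v
  v · (u³v) = u²
  (u²) · (u²) = u⁴

Answer: u⁴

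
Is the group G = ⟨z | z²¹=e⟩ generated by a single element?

|G| = 21. The element z has order 21 (its powers give 21 distinct elements), so ⟨z⟩ = G and G is cyclic.

Answer: Yes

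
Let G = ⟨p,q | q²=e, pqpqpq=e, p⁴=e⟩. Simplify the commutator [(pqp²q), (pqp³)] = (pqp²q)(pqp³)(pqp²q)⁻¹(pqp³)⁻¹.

[(pqp²q), (pqp³)] = (pqp²q)·(pqp³)·(pqp²q)⁻¹·(pqp³)⁻¹.
  (pqp²q) · (pqp³) = qp
  (qp) · (pqp²q) = p²qp²
  (p²qp²) · (pqp³) = p³q

Answer: p³q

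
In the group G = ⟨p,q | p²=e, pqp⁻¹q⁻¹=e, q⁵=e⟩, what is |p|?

Compute successive powers until reaching e:
  p¹ = p, p² = e.
The smallest positive k with pᵏ = e is 2.

Answer: 2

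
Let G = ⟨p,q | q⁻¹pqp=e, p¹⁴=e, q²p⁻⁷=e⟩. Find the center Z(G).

An element z ∈ Z(G) iff z commutes with every generator.
For example p⁷ is central: (p⁷)·p = p⁸ = p·(p⁷); (p⁷)·q = q⁻¹ = q·(p⁷).
Whereas p ∉ Z(G) since p·q = pq ≠ p⁶q⁻¹ = q·p.
Checking each of the 28 elements this way gives Z(G) = {e, p⁷}, of order 2.

Answer: {e, p⁷}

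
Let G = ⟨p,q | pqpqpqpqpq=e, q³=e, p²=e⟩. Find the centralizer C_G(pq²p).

⟨pq²p⟩ ⊆ C_G(pq²p) since powers of pq²p commute with pq²p; so |C_G(pq²p)| ≥ |⟨pq²p⟩| = 3.
By orbit–stabilizer, |C_G(pq²p)| = |G| / |conj. class of pq²p| = 60 / 20 = 3.
The 3 elements commuting with pq²p are {e, pqp, pq²p}.

Answer: {e, pqp, pq²p}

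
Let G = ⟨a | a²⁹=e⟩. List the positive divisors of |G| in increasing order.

|G| = 29 = 29. By Lagrange's theorem the order of any subgroup divides 29; the divisors of 29 are 1, 29.

Answer: 1, 29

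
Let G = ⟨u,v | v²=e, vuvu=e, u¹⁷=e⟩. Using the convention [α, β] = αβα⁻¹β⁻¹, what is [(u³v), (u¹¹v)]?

[(u³v), (u¹¹v)] = (u³v)·(u¹¹v)·(u³v)⁻¹·(u¹¹v)⁻¹.
  (u³v) · (u¹¹v) = u⁹
  (u⁹) · (u³v) = u¹²v
  (u¹²v) · (u¹¹v) = u

Answer: u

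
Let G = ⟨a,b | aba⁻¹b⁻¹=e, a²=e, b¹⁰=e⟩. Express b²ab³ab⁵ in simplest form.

Multiply left to right, reducing at each step:
  (b²) · a = ab²
  (ab²) · b³ = ab⁵
  (ab⁵) · a = b⁵
  (b⁵) · b⁵ = e

Answer: e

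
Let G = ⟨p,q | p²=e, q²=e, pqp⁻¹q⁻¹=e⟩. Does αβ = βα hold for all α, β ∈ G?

Each pair of generators commutes: p·q = pq = q·p. Since the generators pairwise commute, every element of G commutes with every other, so G is abelian.

Answer: Yes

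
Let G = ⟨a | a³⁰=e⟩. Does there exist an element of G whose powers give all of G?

|G| = 30. The element a has order 30 (its powers give 30 distinct elements), so ⟨a⟩ = G and G is cyclic.

Answer: Yes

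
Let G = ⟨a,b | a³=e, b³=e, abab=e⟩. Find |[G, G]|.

G' = [G, G] is generated by all commutators. The generator-pair commutators are: [a, b] = ab²a.
The subgroup they normally generate is {e, ab, a²b², ab²a}, of order 4.
Check: |G/G'| = 12/4 = 3 is the order of the abelianisation.

Answer: 4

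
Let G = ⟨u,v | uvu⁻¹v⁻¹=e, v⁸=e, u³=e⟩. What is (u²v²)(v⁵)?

Compute (u²v²) · (v⁵) by multiplying left to right and reducing via the relations at each step:
  (u²v²) · v⁵ = u²v⁷

Answer: u²v⁷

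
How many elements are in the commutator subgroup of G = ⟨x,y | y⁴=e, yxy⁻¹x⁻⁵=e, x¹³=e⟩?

G' = [G, G] is generated by all commutators. The generator-pair commutators are: [x, y] = x⁹.
The subgroup they normally generate is {e, x, x², x³, x⁴, x⁵, x⁶, x⁷, x⁸, x⁹, x¹⁰, x¹¹, x¹²}, of order 13.
Check: |G/G'| = 52/13 = 4 is the order of the abelianisation.

Answer: 13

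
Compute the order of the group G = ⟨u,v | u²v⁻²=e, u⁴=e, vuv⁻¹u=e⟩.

Enumerate words in the generators, reducing via the relations: the distinct elements are
  {e, u, v, uv, u², u³, v⁻¹, uv⁻¹}.
No further products give new elements, so |G| = 8.

Answer: 8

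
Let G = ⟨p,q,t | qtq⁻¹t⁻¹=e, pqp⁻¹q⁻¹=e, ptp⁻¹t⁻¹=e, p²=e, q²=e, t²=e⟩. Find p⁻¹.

The order of p is 2 (smallest k with pᵏ = e), so p⁻¹ = p¹ = p.
Check: p · p → p · p = e, giving e as required.

Answer: p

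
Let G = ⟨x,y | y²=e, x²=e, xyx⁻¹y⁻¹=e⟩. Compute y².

Compute successive powers of y, reducing at each step:
  y²: y · y = e

Answer: e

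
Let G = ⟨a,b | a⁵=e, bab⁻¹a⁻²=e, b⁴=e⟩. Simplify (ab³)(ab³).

Compute (ab³) · (ab³) by multiplying left to right and reducing via the relations at each step:
  (ab³) · a = a⁴b³
  (a⁴b³) · b³ = a⁴b²

Answer: a⁴b²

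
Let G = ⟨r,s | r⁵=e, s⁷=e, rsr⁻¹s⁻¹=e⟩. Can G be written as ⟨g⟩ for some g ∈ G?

|G| = 35. The element rs has order 35 (its powers give 35 distinct elements), so ⟨rs⟩ = G and G is cyclic.

Answer: Yes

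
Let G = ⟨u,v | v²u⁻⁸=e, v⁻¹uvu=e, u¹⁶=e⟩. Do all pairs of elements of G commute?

u·v = uv but v·u = u⁷v⁻¹, so u·v ≠ v·u and G is not abelian.

Answer: No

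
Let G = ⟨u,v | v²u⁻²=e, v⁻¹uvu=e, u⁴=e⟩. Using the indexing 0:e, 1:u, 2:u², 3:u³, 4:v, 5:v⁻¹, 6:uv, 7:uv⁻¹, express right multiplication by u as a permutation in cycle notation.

(0 1 2 3)(4 7 5 6)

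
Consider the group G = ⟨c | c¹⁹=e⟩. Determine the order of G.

G is generated by a single element, so G is cyclic. The relator gives c¹⁹ = e and no smaller power is forced to be e, so the 19 powers {c, e, c², c³, c⁴, c⁵, c⁶, c⁷, c⁸, c⁹, c¹², c¹³, c¹¹, c¹⁰, c¹⁴, c¹⁵, c¹⁶, c¹⁷, c¹⁸} are distinct. Hence |G| = 19.

Answer: 19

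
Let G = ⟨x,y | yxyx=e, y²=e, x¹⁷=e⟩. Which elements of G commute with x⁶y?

⟨x⁶y⟩ ⊆ C_G(x⁶y) since powers of x⁶y commute with x⁶y; so |C_G(x⁶y)| ≥ |⟨x⁶y⟩| = 2.
By orbit–stabilizer, |C_G(x⁶y)| = |G| / |conj. class of x⁶y| = 34 / 17 = 2.
The 2 elements commuting with x⁶y are {e, x⁶y}.

Answer: {e, x⁶y}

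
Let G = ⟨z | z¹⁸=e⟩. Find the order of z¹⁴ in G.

Compute successive powers until reaching e:
  (z¹⁴)¹ = z¹⁴, (z¹⁴)² = z¹⁰, (z¹⁴)³ = z⁶, (z¹⁴)⁴ = z², (z¹⁴)⁵ = z¹⁶, (z¹⁴)⁶ = z¹², (z¹⁴)⁷ = z⁸, (z¹⁴)⁸ = z⁴, (z¹⁴)⁹ = e.
The smallest positive k with (z¹⁴)ᵏ = e is 9.

Answer: 9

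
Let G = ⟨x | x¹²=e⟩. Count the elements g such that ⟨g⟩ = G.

G is cyclic of order 12. An element generates G iff its order is 12, and a cyclic group of order 12 has exactly φ(12) = 4 such elements.

Answer: 4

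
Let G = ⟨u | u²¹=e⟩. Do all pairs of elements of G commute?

G has a single generator, so G is cyclic and hence abelian.

Answer: Yes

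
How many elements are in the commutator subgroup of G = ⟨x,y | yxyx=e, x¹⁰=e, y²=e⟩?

G' = [G, G] is generated by all commutators. The generator-pair commutators are: [x, y] = x².
The subgroup they normally generate is {e, x², x⁴, x⁶, x⁸}, of order 5.
Check: |G/G'| = 20/5 = 4 is the order of the abelianisation.

Answer: 5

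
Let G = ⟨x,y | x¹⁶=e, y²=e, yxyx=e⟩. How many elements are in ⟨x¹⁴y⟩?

|⟨x¹⁴y⟩| equals the order of x¹⁴y. Compute successive powers until reaching e:
  (x¹⁴y)¹ = x¹⁴y, (x¹⁴y)² = e.
The smallest positive k with (x¹⁴y)ᵏ = e is 2, so |⟨x¹⁴y⟩| = 2.

Answer: 2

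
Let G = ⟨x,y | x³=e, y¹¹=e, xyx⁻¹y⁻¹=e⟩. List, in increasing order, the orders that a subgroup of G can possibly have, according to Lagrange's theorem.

|G| = 33 = 3 · 11. By Lagrange's theorem the order of any subgroup divides 33; the divisors of 33 are 1, 3, 11, 33.

Answer: 1, 3, 11, 33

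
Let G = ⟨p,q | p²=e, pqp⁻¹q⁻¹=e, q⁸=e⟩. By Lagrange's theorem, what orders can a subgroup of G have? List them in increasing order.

|G| = 16 = 2⁴. By Lagrange's theorem the order of any subgroup divides 16; the divisors of 16 are 1, 2, 4, 8, 16.

Answer: 1, 2, 4, 8, 16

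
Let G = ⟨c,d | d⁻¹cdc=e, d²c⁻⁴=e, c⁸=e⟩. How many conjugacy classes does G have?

The conjugacy classes (representative and size) are:
  [e] (size 1), [c⁷] (size 2), [c⁶] (size 2), [c³] (size 2), [c⁴] (size 1), [c²d⁻¹] (size 4), [c³d⁻¹] (size 4).
Class equation: 1 + 2 + 2 + 2 + 1 + 4 + 4 = 16 = |G|. So G has 7 conjugacy classes.

Answer: 7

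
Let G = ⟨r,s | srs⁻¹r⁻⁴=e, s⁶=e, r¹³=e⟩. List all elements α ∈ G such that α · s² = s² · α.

⟨s²⟩ ⊆ C_G(s²) since powers of s² commute with s²; so |C_G(s²)| ≥ |⟨s²⟩| = 3.
By orbit–stabilizer, |C_G(s²)| = |G| / |conj. class of s²| = 78 / 13 = 6.
The 6 elements commuting with s² are {e, s, s², s³, s⁴, s⁵}.

Answer: {e, s, s², s³, s⁴, s⁵}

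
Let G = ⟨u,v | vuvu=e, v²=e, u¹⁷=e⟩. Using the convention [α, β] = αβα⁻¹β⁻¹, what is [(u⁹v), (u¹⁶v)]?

[(u⁹v), (u¹⁶v)] = (u⁹v)·(u¹⁶v)·(u⁹v)⁻¹·(u¹⁶v)⁻¹.
  (u⁹v) · (u¹⁶v) = u¹⁰
  (u¹⁰) · (u⁹v) = u²v
  (u²v) · (u¹⁶v) = u³

Answer: u³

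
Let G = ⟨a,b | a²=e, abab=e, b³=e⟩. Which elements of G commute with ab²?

⟨ab²⟩ ⊆ C_G(ab²) since powers of ab² commute with ab²; so |C_G(ab²)| ≥ |⟨ab²⟩| = 2.
By orbit–stabilizer, |C_G(ab²)| = |G| / |conj. class of ab²| = 6 / 3 = 2.
The 2 elements commuting with ab² are {e, ab²}.

Answer: {e, ab²}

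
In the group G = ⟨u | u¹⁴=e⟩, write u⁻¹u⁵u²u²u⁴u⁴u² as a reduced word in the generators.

Multiply left to right, reducing at each step:
  (u¹³) · u⁵ = u⁴
  (u⁴) · u² = u⁶
  (u⁶) · u² = u⁸
  (u⁸) · u⁴ = u¹²
  (u¹²) · u⁴ = u²
  (u²) · u² = u⁴

Answer: u⁴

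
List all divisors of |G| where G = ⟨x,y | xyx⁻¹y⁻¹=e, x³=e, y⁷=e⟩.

|G| = 21 = 3 · 7. By Lagrange's theorem the order of any subgroup divides 21; the divisors of 21 are 1, 3, 7, 21.

Answer: 1, 3, 7, 21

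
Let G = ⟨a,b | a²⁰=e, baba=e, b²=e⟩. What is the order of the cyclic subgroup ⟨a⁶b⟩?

|⟨a⁶b⟩| equals the order of a⁶b. Compute successive powers until reaching e:
  (a⁶b)¹ = a⁶b, (a⁶b)² = e.
The smallest positive k with (a⁶b)ᵏ = e is 2, so |⟨a⁶b⟩| = 2.

Answer: 2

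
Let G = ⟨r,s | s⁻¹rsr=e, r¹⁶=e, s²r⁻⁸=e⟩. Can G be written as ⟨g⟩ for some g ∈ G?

Every cyclic group is abelian. But r·s = rs while s·r = r⁷s⁻¹, so r·s ≠ s·r and G is not abelian. Hence G is not cyclic.

Answer: No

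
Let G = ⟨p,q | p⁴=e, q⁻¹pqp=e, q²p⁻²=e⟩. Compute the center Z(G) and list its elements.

An element z ∈ Z(G) iff z commutes with every generator.
For example p² is central: (p²)·p = p³ = p·(p²); (p²)·q = q⁻¹ = q·(p²).
Whereas p ∉ Z(G) since p·q = pq ≠ pq⁻¹ = q·p.
Checking each of the 8 elements this way gives Z(G) = {e, p²}, of order 2.

Answer: {e, p²}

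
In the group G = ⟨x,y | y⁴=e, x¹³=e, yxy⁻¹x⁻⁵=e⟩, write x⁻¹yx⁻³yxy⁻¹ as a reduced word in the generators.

Multiply left to right, reducing at each step:
  (x¹²) · y = x¹²y
  (x¹²y) · x⁻³ = x¹⁰y
  (x¹⁰y) · y = x¹⁰y²
  (x¹⁰y²) · x = x⁹y²
  (x⁹y²) · y⁻¹ = x⁹y

Answer: x⁹y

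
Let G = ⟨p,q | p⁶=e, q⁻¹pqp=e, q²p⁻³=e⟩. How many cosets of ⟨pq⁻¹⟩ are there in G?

First find ord(pq⁻¹) by computing successive powers:
  (pq⁻¹)¹ = pq⁻¹, (pq⁻¹)² = p³, (pq⁻¹)³ = pq, (pq⁻¹)⁴ = e.
So |⟨pq⁻¹⟩| = ord(pq⁻¹) = 4. With |G| = 12, by Lagrange [G : ⟨pq⁻¹⟩] = 12/4 = 3.

Answer: 3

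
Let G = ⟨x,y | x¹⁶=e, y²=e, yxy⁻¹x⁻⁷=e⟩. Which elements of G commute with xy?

⟨xy⟩ ⊆ C_G(xy) since powers of xy commute with xy; so |C_G(xy)| ≥ |⟨xy⟩| = 4.
By orbit–stabilizer, |C_G(xy)| = |G| / |conj. class of xy| = 32 / 8 = 4.
The 4 elements commuting with xy are {e, x⁸, xy, x⁹y}.

Answer: {e, x⁸, xy, x⁹y}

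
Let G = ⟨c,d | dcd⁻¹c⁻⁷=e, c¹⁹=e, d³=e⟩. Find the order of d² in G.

Compute successive powers until reaching e:
  (d²)¹ = d², (d²)² = d, (d²)³ = e.
The smallest positive k with (d²)ᵏ = e is 3.

Answer: 3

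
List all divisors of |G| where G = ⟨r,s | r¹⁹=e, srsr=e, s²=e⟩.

|G| = 38 = 2 · 19. By Lagrange's theorem the order of any subgroup divides 38; the divisors of 38 are 1, 2, 19, 38.

Answer: 1, 2, 19, 38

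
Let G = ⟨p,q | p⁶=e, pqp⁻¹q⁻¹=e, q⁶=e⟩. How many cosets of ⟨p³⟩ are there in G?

First find ord(p³) by computing successive powers:
  (p³)¹ = p³, (p³)² = e.
So |⟨p³⟩| = ord(p³) = 2. With |G| = 36, by Lagrange [G : ⟨p³⟩] = 36/2 = 18.

Answer: 18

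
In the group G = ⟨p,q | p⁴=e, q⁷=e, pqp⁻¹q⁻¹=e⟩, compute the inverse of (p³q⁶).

The order of (p³q⁶) is 28 (smallest k with (p³q⁶)ᵏ = e), so (p³q⁶)⁻¹ = (p³q⁶)²⁷ = pq.
Check: (p³q⁶) · (pq) → (p³q⁶) · p = q⁶;   (q⁶) · q = e, giving e as required.

Answer: pq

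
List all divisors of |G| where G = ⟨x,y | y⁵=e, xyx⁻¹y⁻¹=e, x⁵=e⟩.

|G| = 25 = 5². By Lagrange's theorem the order of any subgroup divides 25; the divisors of 25 are 1, 5, 25.

Answer: 1, 5, 25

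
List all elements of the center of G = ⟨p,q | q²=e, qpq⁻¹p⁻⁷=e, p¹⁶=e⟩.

An element z ∈ Z(G) iff z commutes with every generator.
For example p⁸ is central: (p⁸)·p = p⁹ = p·(p⁸); (p⁸)·q = p⁸q = q·(p⁸).
Whereas p ∉ Z(G) since p·q = pq ≠ p⁷q = q·p.
Checking each of the 32 elements this way gives Z(G) = {e, p⁸}, of order 2.

Answer: {e, p⁸}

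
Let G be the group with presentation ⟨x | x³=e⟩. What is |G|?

G is generated by a single element, so G is cyclic. The relator gives x³ = e and no smaller power is forced to be e, so the 3 powers {e, x, x²} are distinct. Hence |G| = 3.

Answer: 3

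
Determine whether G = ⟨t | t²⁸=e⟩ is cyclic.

|G| = 28. The element t has order 28 (its powers give 28 distinct elements), so ⟨t⟩ = G and G is cyclic.

Answer: Yes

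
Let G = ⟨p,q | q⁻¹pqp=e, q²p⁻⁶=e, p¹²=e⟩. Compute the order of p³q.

Compute successive powers until reaching e:
  (p³q)¹ = p³q, (p³q)² = p⁶, (p³q)³ = p³q⁻¹, (p³q)⁴ = e.
The smallest positive k with (p³q)ᵏ = e is 4.

Answer: 4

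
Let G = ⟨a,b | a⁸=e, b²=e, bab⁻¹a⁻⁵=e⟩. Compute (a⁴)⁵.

Compute successive powers of (a⁴), reducing at each step:
  (a⁴)²: (a⁴) · a⁴ = e
  (a⁴)³: e · a⁴ = a⁴
  (a⁴)⁴: (a⁴) · a⁴ = e
  (a⁴)⁵: e · a⁴ = a⁴

Answer: a⁴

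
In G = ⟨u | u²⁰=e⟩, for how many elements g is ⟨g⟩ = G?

G is cyclic of order 20. An element generates G iff its order is 20, and a cyclic group of order 20 has exactly φ(20) = 8 such elements.

Answer: 8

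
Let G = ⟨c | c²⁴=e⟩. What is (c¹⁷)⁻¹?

The order of (c¹⁷) is 24 (smallest k with (c¹⁷)ᵏ = e), so (c¹⁷)⁻¹ = (c¹⁷)²³ = c⁷.
Check: (c¹⁷) · (c⁷) → (c¹⁷) · c⁷ = e, giving e as required.

Answer: c⁷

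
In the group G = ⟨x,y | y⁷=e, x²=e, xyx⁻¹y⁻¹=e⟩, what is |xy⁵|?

Compute successive powers until reaching e:
  (xy⁵)¹ = xy⁵, (xy⁵)² = y³, (xy⁵)³ = xy, (xy⁵)⁴ = y⁶, (xy⁵)⁵ = xy⁴, (xy⁵)⁶ = y², (xy⁵)⁷ = x, (xy⁵)⁸ = y⁵, (xy⁵)⁹ = xy³, (xy⁵)¹⁰ = y, (xy⁵)¹¹ = xy⁶, (xy⁵)¹² = y⁴, (xy⁵)¹³ = xy², (xy⁵)¹⁴ = e.
The smallest positive k with (xy⁵)ᵏ = e is 14.

Answer: 14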